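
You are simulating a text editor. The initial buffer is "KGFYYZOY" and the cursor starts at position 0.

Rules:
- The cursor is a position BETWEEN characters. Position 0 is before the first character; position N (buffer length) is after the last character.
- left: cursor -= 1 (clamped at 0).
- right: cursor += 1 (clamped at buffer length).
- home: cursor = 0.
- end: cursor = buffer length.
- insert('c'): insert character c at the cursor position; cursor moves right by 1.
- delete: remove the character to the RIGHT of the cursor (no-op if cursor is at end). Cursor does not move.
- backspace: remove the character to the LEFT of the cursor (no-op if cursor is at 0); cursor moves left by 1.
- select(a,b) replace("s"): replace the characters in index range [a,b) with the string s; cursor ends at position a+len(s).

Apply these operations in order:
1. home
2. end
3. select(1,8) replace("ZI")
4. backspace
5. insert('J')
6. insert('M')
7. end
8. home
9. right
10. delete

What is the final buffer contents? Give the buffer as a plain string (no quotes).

After op 1 (home): buf='KGFYYZOY' cursor=0
After op 2 (end): buf='KGFYYZOY' cursor=8
After op 3 (select(1,8) replace("ZI")): buf='KZI' cursor=3
After op 4 (backspace): buf='KZ' cursor=2
After op 5 (insert('J')): buf='KZJ' cursor=3
After op 6 (insert('M')): buf='KZJM' cursor=4
After op 7 (end): buf='KZJM' cursor=4
After op 8 (home): buf='KZJM' cursor=0
After op 9 (right): buf='KZJM' cursor=1
After op 10 (delete): buf='KJM' cursor=1

Answer: KJM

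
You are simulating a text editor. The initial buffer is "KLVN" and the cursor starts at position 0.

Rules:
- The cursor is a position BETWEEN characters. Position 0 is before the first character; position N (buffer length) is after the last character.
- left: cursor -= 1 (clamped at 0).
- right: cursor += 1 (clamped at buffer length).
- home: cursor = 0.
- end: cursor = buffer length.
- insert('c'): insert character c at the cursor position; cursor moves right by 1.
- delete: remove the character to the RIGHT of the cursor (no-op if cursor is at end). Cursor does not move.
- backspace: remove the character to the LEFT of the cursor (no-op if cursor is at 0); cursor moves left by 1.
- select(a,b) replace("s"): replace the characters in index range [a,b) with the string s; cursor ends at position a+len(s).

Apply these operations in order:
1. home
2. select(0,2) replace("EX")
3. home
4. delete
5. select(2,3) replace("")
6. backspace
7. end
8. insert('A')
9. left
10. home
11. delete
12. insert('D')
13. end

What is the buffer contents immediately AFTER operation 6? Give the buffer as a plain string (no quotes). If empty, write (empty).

Answer: X

Derivation:
After op 1 (home): buf='KLVN' cursor=0
After op 2 (select(0,2) replace("EX")): buf='EXVN' cursor=2
After op 3 (home): buf='EXVN' cursor=0
After op 4 (delete): buf='XVN' cursor=0
After op 5 (select(2,3) replace("")): buf='XV' cursor=2
After op 6 (backspace): buf='X' cursor=1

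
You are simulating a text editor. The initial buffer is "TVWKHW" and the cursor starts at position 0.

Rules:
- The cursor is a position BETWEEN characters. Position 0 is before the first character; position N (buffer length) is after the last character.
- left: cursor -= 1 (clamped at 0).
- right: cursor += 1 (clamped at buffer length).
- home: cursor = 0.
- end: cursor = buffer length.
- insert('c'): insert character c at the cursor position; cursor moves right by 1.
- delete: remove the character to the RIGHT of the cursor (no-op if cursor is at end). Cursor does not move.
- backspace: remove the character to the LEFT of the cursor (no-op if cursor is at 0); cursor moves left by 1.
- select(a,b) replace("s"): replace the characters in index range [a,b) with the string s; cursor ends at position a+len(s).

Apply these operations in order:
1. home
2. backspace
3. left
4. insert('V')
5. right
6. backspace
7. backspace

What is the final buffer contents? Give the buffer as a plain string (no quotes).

Answer: VWKHW

Derivation:
After op 1 (home): buf='TVWKHW' cursor=0
After op 2 (backspace): buf='TVWKHW' cursor=0
After op 3 (left): buf='TVWKHW' cursor=0
After op 4 (insert('V')): buf='VTVWKHW' cursor=1
After op 5 (right): buf='VTVWKHW' cursor=2
After op 6 (backspace): buf='VVWKHW' cursor=1
After op 7 (backspace): buf='VWKHW' cursor=0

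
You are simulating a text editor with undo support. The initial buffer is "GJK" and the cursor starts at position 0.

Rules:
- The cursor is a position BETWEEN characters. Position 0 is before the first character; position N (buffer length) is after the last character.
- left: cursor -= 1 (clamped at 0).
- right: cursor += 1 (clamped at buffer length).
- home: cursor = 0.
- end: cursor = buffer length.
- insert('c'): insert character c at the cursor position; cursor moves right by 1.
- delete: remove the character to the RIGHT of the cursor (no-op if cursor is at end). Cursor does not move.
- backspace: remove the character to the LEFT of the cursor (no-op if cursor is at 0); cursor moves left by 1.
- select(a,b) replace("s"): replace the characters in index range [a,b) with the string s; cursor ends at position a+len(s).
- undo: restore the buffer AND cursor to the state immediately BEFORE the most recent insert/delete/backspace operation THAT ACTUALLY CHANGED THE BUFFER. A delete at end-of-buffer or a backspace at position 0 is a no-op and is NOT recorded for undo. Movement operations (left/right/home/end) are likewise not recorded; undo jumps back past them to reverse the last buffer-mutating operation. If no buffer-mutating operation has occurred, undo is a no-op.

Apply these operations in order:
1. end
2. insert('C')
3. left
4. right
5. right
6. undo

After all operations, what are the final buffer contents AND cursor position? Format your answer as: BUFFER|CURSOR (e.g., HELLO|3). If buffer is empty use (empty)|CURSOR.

Answer: GJK|3

Derivation:
After op 1 (end): buf='GJK' cursor=3
After op 2 (insert('C')): buf='GJKC' cursor=4
After op 3 (left): buf='GJKC' cursor=3
After op 4 (right): buf='GJKC' cursor=4
After op 5 (right): buf='GJKC' cursor=4
After op 6 (undo): buf='GJK' cursor=3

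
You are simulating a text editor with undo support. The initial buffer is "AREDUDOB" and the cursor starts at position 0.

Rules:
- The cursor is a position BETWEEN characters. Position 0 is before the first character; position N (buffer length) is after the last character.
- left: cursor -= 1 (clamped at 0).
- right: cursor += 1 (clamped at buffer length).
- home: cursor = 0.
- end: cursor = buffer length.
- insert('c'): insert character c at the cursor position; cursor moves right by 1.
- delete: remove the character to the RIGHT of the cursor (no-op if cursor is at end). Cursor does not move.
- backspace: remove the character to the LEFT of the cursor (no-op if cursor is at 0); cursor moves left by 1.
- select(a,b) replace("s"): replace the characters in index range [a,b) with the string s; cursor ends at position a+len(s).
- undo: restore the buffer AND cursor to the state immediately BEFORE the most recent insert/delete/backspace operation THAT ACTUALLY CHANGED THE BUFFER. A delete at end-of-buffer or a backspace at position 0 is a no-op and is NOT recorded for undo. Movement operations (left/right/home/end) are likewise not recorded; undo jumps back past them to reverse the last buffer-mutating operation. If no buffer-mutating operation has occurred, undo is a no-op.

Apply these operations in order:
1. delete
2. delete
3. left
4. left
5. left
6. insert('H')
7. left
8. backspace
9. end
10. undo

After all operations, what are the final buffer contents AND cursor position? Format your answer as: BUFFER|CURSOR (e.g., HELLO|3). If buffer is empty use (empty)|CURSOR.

After op 1 (delete): buf='REDUDOB' cursor=0
After op 2 (delete): buf='EDUDOB' cursor=0
After op 3 (left): buf='EDUDOB' cursor=0
After op 4 (left): buf='EDUDOB' cursor=0
After op 5 (left): buf='EDUDOB' cursor=0
After op 6 (insert('H')): buf='HEDUDOB' cursor=1
After op 7 (left): buf='HEDUDOB' cursor=0
After op 8 (backspace): buf='HEDUDOB' cursor=0
After op 9 (end): buf='HEDUDOB' cursor=7
After op 10 (undo): buf='EDUDOB' cursor=0

Answer: EDUDOB|0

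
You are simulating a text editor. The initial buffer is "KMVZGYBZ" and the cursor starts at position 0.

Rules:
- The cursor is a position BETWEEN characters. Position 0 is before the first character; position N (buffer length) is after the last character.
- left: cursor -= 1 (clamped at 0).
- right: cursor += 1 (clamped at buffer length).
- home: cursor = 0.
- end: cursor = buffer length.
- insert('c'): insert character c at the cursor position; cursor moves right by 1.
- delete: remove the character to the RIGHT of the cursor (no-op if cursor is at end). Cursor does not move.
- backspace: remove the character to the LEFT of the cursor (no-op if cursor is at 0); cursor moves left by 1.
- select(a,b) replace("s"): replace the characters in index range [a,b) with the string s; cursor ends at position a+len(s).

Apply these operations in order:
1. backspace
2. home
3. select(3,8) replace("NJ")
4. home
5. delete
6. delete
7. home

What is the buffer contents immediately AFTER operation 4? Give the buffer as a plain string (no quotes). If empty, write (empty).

After op 1 (backspace): buf='KMVZGYBZ' cursor=0
After op 2 (home): buf='KMVZGYBZ' cursor=0
After op 3 (select(3,8) replace("NJ")): buf='KMVNJ' cursor=5
After op 4 (home): buf='KMVNJ' cursor=0

Answer: KMVNJ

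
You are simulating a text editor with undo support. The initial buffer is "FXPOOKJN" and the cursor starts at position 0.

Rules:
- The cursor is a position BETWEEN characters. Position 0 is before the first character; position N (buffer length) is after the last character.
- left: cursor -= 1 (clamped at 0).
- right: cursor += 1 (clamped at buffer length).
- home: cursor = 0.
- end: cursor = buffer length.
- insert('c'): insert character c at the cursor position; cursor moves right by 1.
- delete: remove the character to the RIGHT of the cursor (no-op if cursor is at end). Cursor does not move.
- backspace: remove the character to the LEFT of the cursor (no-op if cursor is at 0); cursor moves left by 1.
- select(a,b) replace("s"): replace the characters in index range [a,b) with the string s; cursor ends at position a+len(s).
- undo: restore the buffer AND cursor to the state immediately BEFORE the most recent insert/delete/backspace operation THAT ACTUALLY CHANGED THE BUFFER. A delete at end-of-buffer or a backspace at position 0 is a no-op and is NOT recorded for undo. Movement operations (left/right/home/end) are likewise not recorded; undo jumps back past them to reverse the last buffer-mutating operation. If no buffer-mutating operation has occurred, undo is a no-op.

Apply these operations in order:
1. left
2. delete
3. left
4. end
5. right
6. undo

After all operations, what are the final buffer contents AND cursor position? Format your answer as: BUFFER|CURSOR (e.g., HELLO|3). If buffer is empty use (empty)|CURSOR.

After op 1 (left): buf='FXPOOKJN' cursor=0
After op 2 (delete): buf='XPOOKJN' cursor=0
After op 3 (left): buf='XPOOKJN' cursor=0
After op 4 (end): buf='XPOOKJN' cursor=7
After op 5 (right): buf='XPOOKJN' cursor=7
After op 6 (undo): buf='FXPOOKJN' cursor=0

Answer: FXPOOKJN|0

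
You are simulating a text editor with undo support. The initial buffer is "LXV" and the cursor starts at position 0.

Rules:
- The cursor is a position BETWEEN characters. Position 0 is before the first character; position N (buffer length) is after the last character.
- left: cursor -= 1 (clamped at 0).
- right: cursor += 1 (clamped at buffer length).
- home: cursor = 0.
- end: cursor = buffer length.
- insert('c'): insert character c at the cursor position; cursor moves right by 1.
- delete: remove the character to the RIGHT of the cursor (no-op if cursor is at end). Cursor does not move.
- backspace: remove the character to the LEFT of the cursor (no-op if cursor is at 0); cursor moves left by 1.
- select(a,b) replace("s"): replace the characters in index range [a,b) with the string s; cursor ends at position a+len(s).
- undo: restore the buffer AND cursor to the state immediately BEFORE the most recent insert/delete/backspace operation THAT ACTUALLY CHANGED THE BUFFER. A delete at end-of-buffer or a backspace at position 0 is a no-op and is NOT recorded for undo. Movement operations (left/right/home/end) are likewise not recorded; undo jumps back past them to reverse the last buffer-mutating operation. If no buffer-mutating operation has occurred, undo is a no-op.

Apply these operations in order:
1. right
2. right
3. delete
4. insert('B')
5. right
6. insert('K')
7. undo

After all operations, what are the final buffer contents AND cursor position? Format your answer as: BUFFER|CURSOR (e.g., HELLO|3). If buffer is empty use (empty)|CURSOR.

Answer: LXB|3

Derivation:
After op 1 (right): buf='LXV' cursor=1
After op 2 (right): buf='LXV' cursor=2
After op 3 (delete): buf='LX' cursor=2
After op 4 (insert('B')): buf='LXB' cursor=3
After op 5 (right): buf='LXB' cursor=3
After op 6 (insert('K')): buf='LXBK' cursor=4
After op 7 (undo): buf='LXB' cursor=3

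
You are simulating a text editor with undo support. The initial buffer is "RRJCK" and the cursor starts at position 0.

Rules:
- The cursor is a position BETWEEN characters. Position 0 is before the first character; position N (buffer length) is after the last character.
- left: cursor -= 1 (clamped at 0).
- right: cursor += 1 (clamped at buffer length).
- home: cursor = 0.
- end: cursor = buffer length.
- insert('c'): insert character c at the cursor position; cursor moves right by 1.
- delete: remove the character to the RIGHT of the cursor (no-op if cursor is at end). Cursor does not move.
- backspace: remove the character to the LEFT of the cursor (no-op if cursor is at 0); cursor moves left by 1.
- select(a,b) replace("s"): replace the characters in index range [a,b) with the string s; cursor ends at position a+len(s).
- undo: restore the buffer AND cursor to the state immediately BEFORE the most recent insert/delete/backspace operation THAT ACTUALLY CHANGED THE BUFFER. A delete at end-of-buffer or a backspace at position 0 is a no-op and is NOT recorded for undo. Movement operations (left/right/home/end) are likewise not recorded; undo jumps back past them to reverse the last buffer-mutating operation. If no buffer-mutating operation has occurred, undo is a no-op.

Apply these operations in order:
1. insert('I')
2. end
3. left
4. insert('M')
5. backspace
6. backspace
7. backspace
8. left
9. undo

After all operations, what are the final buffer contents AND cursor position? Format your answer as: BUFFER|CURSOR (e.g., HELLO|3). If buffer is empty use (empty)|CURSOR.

Answer: IRRJK|4

Derivation:
After op 1 (insert('I')): buf='IRRJCK' cursor=1
After op 2 (end): buf='IRRJCK' cursor=6
After op 3 (left): buf='IRRJCK' cursor=5
After op 4 (insert('M')): buf='IRRJCMK' cursor=6
After op 5 (backspace): buf='IRRJCK' cursor=5
After op 6 (backspace): buf='IRRJK' cursor=4
After op 7 (backspace): buf='IRRK' cursor=3
After op 8 (left): buf='IRRK' cursor=2
After op 9 (undo): buf='IRRJK' cursor=4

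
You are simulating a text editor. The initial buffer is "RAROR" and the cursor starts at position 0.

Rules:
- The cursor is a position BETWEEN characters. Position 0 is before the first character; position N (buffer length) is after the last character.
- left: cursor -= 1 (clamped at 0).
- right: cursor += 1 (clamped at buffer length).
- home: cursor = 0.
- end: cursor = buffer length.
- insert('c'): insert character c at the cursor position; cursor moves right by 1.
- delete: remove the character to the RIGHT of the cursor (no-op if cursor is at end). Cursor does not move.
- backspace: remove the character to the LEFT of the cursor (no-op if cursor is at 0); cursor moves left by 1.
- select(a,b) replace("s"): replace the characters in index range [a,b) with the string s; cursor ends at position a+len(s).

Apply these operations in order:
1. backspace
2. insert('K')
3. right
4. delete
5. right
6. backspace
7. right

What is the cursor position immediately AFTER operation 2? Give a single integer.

Answer: 1

Derivation:
After op 1 (backspace): buf='RAROR' cursor=0
After op 2 (insert('K')): buf='KRAROR' cursor=1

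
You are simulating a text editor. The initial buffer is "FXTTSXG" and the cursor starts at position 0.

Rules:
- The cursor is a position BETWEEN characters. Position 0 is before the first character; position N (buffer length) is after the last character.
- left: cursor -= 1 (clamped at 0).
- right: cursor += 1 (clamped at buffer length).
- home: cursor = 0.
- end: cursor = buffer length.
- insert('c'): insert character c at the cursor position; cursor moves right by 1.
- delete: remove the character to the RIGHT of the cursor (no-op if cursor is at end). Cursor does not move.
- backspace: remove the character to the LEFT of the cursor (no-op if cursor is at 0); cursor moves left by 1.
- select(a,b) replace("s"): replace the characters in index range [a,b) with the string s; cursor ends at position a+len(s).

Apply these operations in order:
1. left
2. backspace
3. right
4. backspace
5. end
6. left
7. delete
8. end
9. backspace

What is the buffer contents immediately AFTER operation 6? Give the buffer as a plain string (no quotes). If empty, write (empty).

After op 1 (left): buf='FXTTSXG' cursor=0
After op 2 (backspace): buf='FXTTSXG' cursor=0
After op 3 (right): buf='FXTTSXG' cursor=1
After op 4 (backspace): buf='XTTSXG' cursor=0
After op 5 (end): buf='XTTSXG' cursor=6
After op 6 (left): buf='XTTSXG' cursor=5

Answer: XTTSXG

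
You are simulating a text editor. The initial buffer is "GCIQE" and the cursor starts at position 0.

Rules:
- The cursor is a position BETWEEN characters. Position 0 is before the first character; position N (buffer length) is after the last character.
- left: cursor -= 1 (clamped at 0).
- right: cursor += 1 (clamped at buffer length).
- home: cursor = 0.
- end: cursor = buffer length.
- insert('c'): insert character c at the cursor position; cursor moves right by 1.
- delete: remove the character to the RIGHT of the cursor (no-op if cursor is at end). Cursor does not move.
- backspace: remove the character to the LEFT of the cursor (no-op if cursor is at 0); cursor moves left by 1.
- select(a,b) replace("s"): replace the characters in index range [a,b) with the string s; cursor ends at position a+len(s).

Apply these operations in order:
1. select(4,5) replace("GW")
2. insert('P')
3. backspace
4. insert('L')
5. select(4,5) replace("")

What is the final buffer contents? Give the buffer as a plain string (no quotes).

Answer: GCIQWL

Derivation:
After op 1 (select(4,5) replace("GW")): buf='GCIQGW' cursor=6
After op 2 (insert('P')): buf='GCIQGWP' cursor=7
After op 3 (backspace): buf='GCIQGW' cursor=6
After op 4 (insert('L')): buf='GCIQGWL' cursor=7
After op 5 (select(4,5) replace("")): buf='GCIQWL' cursor=4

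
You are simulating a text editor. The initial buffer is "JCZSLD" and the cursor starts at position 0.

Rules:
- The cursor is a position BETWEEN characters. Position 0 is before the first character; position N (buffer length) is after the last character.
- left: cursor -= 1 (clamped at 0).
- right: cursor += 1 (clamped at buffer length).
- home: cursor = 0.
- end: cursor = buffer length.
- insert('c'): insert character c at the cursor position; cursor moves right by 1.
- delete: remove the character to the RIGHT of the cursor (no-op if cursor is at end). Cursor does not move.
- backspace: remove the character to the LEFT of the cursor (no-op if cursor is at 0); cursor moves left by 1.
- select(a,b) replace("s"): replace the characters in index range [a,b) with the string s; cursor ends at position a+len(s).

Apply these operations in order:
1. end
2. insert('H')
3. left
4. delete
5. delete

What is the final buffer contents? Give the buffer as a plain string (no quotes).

Answer: JCZSLD

Derivation:
After op 1 (end): buf='JCZSLD' cursor=6
After op 2 (insert('H')): buf='JCZSLDH' cursor=7
After op 3 (left): buf='JCZSLDH' cursor=6
After op 4 (delete): buf='JCZSLD' cursor=6
After op 5 (delete): buf='JCZSLD' cursor=6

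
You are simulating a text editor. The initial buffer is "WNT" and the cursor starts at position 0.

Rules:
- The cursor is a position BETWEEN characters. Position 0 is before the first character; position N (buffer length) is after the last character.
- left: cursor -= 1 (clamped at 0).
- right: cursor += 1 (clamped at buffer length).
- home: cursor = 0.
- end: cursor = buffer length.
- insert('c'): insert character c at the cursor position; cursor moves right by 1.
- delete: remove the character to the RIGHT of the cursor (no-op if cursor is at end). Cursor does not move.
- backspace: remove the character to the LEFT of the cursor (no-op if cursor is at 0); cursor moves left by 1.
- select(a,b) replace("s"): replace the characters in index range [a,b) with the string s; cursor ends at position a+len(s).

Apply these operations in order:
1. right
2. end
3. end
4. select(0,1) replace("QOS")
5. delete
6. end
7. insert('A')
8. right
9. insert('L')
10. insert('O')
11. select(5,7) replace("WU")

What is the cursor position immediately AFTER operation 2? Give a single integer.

After op 1 (right): buf='WNT' cursor=1
After op 2 (end): buf='WNT' cursor=3

Answer: 3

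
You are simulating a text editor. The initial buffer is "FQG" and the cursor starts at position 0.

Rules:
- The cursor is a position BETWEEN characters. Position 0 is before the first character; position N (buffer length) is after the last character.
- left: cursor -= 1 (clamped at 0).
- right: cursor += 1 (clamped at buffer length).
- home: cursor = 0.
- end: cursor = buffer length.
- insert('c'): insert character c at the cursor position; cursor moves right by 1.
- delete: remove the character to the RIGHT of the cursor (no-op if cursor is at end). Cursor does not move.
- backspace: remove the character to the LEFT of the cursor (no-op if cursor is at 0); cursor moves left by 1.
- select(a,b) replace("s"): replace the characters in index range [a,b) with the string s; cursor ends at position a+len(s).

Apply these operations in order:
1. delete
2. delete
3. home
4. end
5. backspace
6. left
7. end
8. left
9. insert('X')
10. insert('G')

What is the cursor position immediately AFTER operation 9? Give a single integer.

Answer: 1

Derivation:
After op 1 (delete): buf='QG' cursor=0
After op 2 (delete): buf='G' cursor=0
After op 3 (home): buf='G' cursor=0
After op 4 (end): buf='G' cursor=1
After op 5 (backspace): buf='(empty)' cursor=0
After op 6 (left): buf='(empty)' cursor=0
After op 7 (end): buf='(empty)' cursor=0
After op 8 (left): buf='(empty)' cursor=0
After op 9 (insert('X')): buf='X' cursor=1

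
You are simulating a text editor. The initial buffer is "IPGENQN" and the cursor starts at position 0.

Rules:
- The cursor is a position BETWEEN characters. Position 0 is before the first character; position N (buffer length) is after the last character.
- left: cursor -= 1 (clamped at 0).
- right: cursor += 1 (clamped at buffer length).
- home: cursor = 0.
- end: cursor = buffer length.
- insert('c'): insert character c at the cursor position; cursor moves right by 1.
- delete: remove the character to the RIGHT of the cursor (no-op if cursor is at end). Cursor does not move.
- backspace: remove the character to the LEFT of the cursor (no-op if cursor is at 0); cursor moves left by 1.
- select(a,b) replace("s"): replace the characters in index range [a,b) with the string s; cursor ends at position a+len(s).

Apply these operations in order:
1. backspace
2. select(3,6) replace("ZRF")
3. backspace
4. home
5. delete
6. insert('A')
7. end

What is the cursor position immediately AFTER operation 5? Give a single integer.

After op 1 (backspace): buf='IPGENQN' cursor=0
After op 2 (select(3,6) replace("ZRF")): buf='IPGZRFN' cursor=6
After op 3 (backspace): buf='IPGZRN' cursor=5
After op 4 (home): buf='IPGZRN' cursor=0
After op 5 (delete): buf='PGZRN' cursor=0

Answer: 0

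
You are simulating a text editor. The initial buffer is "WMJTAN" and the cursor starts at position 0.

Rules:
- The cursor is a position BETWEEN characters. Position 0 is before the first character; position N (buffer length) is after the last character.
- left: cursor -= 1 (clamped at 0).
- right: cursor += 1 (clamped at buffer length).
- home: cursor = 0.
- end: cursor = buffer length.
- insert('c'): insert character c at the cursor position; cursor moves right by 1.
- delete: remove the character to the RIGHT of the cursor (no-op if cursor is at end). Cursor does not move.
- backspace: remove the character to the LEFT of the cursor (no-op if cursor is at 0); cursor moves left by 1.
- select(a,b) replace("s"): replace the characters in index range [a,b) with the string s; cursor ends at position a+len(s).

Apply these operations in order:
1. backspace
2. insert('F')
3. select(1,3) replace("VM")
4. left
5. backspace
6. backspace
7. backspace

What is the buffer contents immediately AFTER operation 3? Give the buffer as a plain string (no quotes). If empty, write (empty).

Answer: FVMJTAN

Derivation:
After op 1 (backspace): buf='WMJTAN' cursor=0
After op 2 (insert('F')): buf='FWMJTAN' cursor=1
After op 3 (select(1,3) replace("VM")): buf='FVMJTAN' cursor=3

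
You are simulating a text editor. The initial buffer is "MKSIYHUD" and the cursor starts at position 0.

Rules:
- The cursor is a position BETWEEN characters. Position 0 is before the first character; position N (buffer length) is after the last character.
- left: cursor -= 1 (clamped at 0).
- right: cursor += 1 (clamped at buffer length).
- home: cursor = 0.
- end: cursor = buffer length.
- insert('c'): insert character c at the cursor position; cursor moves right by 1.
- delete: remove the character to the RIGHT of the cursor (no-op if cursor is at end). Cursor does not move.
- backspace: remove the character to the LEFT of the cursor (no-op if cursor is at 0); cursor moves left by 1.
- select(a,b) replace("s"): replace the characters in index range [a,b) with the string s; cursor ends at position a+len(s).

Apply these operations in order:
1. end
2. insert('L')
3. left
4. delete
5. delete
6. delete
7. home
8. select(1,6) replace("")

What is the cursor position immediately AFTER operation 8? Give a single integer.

After op 1 (end): buf='MKSIYHUD' cursor=8
After op 2 (insert('L')): buf='MKSIYHUDL' cursor=9
After op 3 (left): buf='MKSIYHUDL' cursor=8
After op 4 (delete): buf='MKSIYHUD' cursor=8
After op 5 (delete): buf='MKSIYHUD' cursor=8
After op 6 (delete): buf='MKSIYHUD' cursor=8
After op 7 (home): buf='MKSIYHUD' cursor=0
After op 8 (select(1,6) replace("")): buf='MUD' cursor=1

Answer: 1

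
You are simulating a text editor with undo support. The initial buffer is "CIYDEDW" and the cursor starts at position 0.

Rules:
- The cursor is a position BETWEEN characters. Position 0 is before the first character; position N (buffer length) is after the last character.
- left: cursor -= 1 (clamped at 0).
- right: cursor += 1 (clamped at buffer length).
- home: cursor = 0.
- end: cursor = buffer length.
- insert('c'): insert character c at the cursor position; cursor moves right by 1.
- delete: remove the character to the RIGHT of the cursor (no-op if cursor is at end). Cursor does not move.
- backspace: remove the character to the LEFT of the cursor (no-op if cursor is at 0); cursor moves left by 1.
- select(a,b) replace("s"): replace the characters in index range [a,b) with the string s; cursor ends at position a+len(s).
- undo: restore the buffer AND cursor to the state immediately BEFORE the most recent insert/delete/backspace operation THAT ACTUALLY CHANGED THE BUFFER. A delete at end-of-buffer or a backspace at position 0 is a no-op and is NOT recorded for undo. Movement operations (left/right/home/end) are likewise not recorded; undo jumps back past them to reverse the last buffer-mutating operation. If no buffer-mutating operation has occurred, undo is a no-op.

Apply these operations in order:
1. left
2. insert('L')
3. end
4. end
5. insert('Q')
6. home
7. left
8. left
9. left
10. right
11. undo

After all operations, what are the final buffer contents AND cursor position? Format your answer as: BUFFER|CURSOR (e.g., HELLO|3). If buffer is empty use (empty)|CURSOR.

After op 1 (left): buf='CIYDEDW' cursor=0
After op 2 (insert('L')): buf='LCIYDEDW' cursor=1
After op 3 (end): buf='LCIYDEDW' cursor=8
After op 4 (end): buf='LCIYDEDW' cursor=8
After op 5 (insert('Q')): buf='LCIYDEDWQ' cursor=9
After op 6 (home): buf='LCIYDEDWQ' cursor=0
After op 7 (left): buf='LCIYDEDWQ' cursor=0
After op 8 (left): buf='LCIYDEDWQ' cursor=0
After op 9 (left): buf='LCIYDEDWQ' cursor=0
After op 10 (right): buf='LCIYDEDWQ' cursor=1
After op 11 (undo): buf='LCIYDEDW' cursor=8

Answer: LCIYDEDW|8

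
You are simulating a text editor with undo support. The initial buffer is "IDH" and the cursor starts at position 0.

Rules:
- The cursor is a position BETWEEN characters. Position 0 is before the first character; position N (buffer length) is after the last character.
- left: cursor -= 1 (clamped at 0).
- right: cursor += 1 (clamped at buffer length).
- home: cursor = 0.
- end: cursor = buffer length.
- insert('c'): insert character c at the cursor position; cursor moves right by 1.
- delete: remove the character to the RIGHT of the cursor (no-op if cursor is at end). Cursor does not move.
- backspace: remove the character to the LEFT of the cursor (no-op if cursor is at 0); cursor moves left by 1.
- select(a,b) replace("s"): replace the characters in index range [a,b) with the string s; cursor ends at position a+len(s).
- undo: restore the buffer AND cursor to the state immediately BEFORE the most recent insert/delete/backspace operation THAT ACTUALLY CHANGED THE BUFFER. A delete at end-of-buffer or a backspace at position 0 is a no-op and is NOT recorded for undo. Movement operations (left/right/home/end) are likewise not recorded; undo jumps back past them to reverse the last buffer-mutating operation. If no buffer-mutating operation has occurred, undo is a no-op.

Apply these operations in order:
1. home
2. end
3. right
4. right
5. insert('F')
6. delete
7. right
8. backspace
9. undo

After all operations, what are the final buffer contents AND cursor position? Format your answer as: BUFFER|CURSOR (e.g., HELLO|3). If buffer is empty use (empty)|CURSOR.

Answer: IDHF|4

Derivation:
After op 1 (home): buf='IDH' cursor=0
After op 2 (end): buf='IDH' cursor=3
After op 3 (right): buf='IDH' cursor=3
After op 4 (right): buf='IDH' cursor=3
After op 5 (insert('F')): buf='IDHF' cursor=4
After op 6 (delete): buf='IDHF' cursor=4
After op 7 (right): buf='IDHF' cursor=4
After op 8 (backspace): buf='IDH' cursor=3
After op 9 (undo): buf='IDHF' cursor=4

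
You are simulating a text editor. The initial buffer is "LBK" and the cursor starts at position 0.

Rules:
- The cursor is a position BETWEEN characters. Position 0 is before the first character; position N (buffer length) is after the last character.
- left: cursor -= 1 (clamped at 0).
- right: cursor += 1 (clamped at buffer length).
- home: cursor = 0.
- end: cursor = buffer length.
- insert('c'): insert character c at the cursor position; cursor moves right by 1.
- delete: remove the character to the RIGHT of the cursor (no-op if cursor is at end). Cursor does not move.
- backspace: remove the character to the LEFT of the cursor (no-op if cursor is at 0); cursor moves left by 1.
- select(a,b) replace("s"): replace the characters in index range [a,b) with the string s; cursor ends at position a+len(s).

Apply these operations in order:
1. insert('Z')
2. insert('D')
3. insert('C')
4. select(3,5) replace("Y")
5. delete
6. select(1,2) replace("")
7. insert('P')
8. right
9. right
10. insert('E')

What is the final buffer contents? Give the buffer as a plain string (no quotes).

Answer: ZPCYE

Derivation:
After op 1 (insert('Z')): buf='ZLBK' cursor=1
After op 2 (insert('D')): buf='ZDLBK' cursor=2
After op 3 (insert('C')): buf='ZDCLBK' cursor=3
After op 4 (select(3,5) replace("Y")): buf='ZDCYK' cursor=4
After op 5 (delete): buf='ZDCY' cursor=4
After op 6 (select(1,2) replace("")): buf='ZCY' cursor=1
After op 7 (insert('P')): buf='ZPCY' cursor=2
After op 8 (right): buf='ZPCY' cursor=3
After op 9 (right): buf='ZPCY' cursor=4
After op 10 (insert('E')): buf='ZPCYE' cursor=5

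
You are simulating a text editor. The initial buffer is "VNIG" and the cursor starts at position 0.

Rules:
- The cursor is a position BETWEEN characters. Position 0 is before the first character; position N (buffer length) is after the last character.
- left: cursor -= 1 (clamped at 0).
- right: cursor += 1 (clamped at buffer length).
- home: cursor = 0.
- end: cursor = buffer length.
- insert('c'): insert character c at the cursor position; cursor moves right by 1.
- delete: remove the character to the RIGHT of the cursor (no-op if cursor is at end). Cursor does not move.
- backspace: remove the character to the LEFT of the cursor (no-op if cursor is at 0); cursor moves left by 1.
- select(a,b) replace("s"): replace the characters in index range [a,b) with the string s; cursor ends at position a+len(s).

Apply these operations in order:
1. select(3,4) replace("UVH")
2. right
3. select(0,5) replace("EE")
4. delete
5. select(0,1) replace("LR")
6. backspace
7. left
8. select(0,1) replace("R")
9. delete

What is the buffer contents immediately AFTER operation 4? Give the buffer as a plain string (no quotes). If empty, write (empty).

After op 1 (select(3,4) replace("UVH")): buf='VNIUVH' cursor=6
After op 2 (right): buf='VNIUVH' cursor=6
After op 3 (select(0,5) replace("EE")): buf='EEH' cursor=2
After op 4 (delete): buf='EE' cursor=2

Answer: EE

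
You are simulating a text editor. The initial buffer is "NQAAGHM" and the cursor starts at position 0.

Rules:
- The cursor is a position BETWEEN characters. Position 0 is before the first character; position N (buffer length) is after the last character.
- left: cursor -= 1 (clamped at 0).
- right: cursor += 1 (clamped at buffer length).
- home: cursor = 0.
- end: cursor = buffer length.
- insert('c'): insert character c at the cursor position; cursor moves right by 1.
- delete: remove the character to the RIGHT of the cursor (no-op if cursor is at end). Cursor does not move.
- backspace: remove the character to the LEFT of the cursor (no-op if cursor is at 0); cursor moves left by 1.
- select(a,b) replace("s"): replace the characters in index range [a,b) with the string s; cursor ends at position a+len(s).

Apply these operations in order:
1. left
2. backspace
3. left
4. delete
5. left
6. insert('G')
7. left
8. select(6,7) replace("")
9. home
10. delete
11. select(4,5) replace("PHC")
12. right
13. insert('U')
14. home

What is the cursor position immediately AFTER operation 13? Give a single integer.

Answer: 8

Derivation:
After op 1 (left): buf='NQAAGHM' cursor=0
After op 2 (backspace): buf='NQAAGHM' cursor=0
After op 3 (left): buf='NQAAGHM' cursor=0
After op 4 (delete): buf='QAAGHM' cursor=0
After op 5 (left): buf='QAAGHM' cursor=0
After op 6 (insert('G')): buf='GQAAGHM' cursor=1
After op 7 (left): buf='GQAAGHM' cursor=0
After op 8 (select(6,7) replace("")): buf='GQAAGH' cursor=6
After op 9 (home): buf='GQAAGH' cursor=0
After op 10 (delete): buf='QAAGH' cursor=0
After op 11 (select(4,5) replace("PHC")): buf='QAAGPHC' cursor=7
After op 12 (right): buf='QAAGPHC' cursor=7
After op 13 (insert('U')): buf='QAAGPHCU' cursor=8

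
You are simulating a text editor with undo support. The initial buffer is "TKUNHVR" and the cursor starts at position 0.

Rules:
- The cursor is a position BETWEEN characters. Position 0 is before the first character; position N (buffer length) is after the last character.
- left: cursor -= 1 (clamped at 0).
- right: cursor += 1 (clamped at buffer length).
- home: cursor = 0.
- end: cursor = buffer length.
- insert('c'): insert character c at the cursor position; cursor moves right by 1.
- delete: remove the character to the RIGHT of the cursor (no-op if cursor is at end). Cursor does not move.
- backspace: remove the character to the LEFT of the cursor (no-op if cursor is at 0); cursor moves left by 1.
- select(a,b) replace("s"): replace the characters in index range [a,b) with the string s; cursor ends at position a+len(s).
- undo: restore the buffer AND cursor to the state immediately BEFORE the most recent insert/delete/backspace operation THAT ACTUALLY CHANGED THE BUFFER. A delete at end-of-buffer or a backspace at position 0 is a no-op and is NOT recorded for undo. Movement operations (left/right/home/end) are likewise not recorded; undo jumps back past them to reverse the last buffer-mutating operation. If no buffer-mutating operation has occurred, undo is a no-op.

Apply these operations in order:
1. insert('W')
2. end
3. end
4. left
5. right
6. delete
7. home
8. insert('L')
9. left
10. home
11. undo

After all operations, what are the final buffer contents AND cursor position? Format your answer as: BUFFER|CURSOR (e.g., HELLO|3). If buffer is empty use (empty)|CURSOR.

Answer: WTKUNHVR|0

Derivation:
After op 1 (insert('W')): buf='WTKUNHVR' cursor=1
After op 2 (end): buf='WTKUNHVR' cursor=8
After op 3 (end): buf='WTKUNHVR' cursor=8
After op 4 (left): buf='WTKUNHVR' cursor=7
After op 5 (right): buf='WTKUNHVR' cursor=8
After op 6 (delete): buf='WTKUNHVR' cursor=8
After op 7 (home): buf='WTKUNHVR' cursor=0
After op 8 (insert('L')): buf='LWTKUNHVR' cursor=1
After op 9 (left): buf='LWTKUNHVR' cursor=0
After op 10 (home): buf='LWTKUNHVR' cursor=0
After op 11 (undo): buf='WTKUNHVR' cursor=0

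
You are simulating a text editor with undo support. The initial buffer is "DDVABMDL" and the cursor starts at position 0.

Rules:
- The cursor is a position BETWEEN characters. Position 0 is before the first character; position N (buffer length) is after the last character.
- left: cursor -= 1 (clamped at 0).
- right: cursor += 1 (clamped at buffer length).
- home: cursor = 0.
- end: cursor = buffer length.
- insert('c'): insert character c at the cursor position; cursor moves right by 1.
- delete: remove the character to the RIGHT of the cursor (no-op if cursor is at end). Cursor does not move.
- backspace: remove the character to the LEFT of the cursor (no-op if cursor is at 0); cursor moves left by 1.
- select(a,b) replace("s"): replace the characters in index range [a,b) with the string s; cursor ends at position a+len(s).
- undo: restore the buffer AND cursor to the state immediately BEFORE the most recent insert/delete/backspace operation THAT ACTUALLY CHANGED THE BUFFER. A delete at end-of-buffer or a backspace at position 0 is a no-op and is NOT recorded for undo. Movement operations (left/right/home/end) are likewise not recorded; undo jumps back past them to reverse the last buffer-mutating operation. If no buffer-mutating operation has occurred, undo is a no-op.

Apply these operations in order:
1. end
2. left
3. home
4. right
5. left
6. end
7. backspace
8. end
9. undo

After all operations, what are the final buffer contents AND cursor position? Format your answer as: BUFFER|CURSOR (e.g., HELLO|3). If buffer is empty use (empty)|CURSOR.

Answer: DDVABMDL|8

Derivation:
After op 1 (end): buf='DDVABMDL' cursor=8
After op 2 (left): buf='DDVABMDL' cursor=7
After op 3 (home): buf='DDVABMDL' cursor=0
After op 4 (right): buf='DDVABMDL' cursor=1
After op 5 (left): buf='DDVABMDL' cursor=0
After op 6 (end): buf='DDVABMDL' cursor=8
After op 7 (backspace): buf='DDVABMD' cursor=7
After op 8 (end): buf='DDVABMD' cursor=7
After op 9 (undo): buf='DDVABMDL' cursor=8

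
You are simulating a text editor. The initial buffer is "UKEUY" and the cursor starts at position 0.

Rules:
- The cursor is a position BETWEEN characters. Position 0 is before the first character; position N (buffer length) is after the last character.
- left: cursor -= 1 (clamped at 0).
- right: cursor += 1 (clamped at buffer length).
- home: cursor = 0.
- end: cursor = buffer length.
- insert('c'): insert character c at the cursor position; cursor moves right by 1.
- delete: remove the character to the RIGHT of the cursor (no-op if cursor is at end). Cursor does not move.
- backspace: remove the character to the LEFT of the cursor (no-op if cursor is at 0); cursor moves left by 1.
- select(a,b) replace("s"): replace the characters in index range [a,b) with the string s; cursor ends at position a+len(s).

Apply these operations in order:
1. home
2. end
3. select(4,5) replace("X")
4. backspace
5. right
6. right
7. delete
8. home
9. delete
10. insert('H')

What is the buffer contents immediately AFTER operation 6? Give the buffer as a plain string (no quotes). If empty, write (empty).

Answer: UKEU

Derivation:
After op 1 (home): buf='UKEUY' cursor=0
After op 2 (end): buf='UKEUY' cursor=5
After op 3 (select(4,5) replace("X")): buf='UKEUX' cursor=5
After op 4 (backspace): buf='UKEU' cursor=4
After op 5 (right): buf='UKEU' cursor=4
After op 6 (right): buf='UKEU' cursor=4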